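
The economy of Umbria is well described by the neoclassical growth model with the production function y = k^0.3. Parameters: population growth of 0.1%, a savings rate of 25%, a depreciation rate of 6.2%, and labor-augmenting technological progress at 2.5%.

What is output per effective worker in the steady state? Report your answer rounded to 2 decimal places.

y* = 1.56

At the steady state, Δk = 0, so s·k^α = (n + g + δ)·k.
Dividing both sides by k: k^(1−α) = s / (n + g + δ).
k^0.7 = 0.25 / (0.001 + 0.025 + 0.062) = 0.25 / 0.088 = 2.8409
k* = 2.8409^(1/0.7) ≈ 4.4442
y* = (k*)^α = 4.4442^0.3 ≈ 1.5644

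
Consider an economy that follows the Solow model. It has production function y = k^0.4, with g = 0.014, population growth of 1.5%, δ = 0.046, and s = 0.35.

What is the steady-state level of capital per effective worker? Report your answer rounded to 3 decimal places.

In steady state, investment equals break-even investment: s·k^α = (n + g + δ)·k.
Rearranging, k^(1−α) = s / (n + g + δ).
k^0.6 = 0.35 / (0.015 + 0.014 + 0.046) = 0.35 / 0.075 = 4.6667
k* = 4.6667^(1/0.6) ≈ 13.0322

k* = 13.032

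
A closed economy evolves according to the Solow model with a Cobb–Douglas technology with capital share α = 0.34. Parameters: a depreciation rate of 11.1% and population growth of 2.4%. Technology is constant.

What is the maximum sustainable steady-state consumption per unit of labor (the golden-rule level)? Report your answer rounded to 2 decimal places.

c_gold ≈ 1.06

At the golden rule, f'(k) = n + δ, so α·k^(α−1) = n + δ and k_gold = (α/(n + δ))^(1/(1−α)).
k_gold = (0.34/0.135)^(1/0.66) = 2.5185^1.5152 ≈ 4.0533
c_gold = f(k_gold) − (n + δ)·k_gold = 1.6094 − 0.135×4.0533 ≈ 1.0622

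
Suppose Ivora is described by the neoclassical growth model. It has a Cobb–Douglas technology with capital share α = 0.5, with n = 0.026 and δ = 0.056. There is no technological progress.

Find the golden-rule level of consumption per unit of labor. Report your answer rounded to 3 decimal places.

c_gold ≈ 3.049

At the golden rule, f'(k) = n + δ, so α·k^(α−1) = n + δ and k_gold = (α/(n + δ))^(1/(1−α)).
k_gold = (0.5/0.082)^(1/0.5) = 6.0976^2 ≈ 37.1807
c_gold = f(k_gold) − (n + δ)·k_gold = 6.0976 − 0.082×37.1807 ≈ 3.0488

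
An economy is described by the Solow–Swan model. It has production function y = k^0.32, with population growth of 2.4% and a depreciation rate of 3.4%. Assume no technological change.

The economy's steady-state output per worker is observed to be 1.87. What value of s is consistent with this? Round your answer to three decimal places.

Steady state requires s·f(k) = (n + δ)·k, i.e. s·k^α = (n + δ)·k.
Since y* = [s/(n + δ)]^(α/(1−α)), we have s/(n + δ) = (y*)^((1−α)/α) = 1.87^2.125 = 3.7815.
Therefore s = 3.7815 × (n + δ) = 3.7815 × 0.058 = 0.2193.

s ≈ 0.219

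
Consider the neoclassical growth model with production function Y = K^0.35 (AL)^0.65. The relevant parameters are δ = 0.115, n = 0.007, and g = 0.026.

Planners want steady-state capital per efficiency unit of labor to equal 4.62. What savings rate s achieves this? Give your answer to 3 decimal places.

s ≈ 0.400

At the steady state, Δk = 0, so s·k^α = (n + g + δ)·k.
So s / (n + g + δ) = (k*)^(1−α) = 4.62^0.65 = 2.7041.
Therefore s = 2.7041 × (n + g + δ) = 2.7041 × 0.148 = 0.4002.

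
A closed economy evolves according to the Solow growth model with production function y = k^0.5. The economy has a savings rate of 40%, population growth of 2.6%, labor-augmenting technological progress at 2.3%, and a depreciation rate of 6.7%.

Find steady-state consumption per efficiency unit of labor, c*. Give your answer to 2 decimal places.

c* = 2.07

In steady state, investment equals break-even investment: s·k^α = (n + g + δ)·k.
Dividing both sides by k: k^(1−α) = s / (n + g + δ).
k^0.5 = 0.40 / (0.026 + 0.023 + 0.067) = 0.40 / 0.116 = 3.4483
k* = 3.4483^(1/0.5) ≈ 11.8908
y* = (k*)^α = 11.8908^0.5 ≈ 3.4483
c* = (1 − s)·y* = (1 − 0.40) × 3.4483 ≈ 2.0690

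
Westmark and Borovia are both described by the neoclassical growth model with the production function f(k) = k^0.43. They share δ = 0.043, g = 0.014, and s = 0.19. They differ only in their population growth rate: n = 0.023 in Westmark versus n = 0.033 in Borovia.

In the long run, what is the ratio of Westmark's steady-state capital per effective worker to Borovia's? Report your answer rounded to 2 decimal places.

Steady-state k* = [s/(n + g + δ)]^(1/(1−α)), so the ratio is [ (s_W/(n + g + δ)_W) / (s_B/(n + g + δ)_B) ]^1.7544.
s_W/(n + g + δ)_W = 0.19/0.080 = 2.3750; s_B/(n + g + δ)_B = 0.19/0.090 = 2.1111.
Ratio = (2.3750/2.1111)^1.7544 = 1.1250^1.7544 ≈ 1.2295

k*_W / k*_B ≈ 1.23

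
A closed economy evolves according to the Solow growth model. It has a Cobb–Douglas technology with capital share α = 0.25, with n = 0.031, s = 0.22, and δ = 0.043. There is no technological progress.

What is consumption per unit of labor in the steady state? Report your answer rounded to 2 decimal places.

In steady state, investment equals break-even investment: s·k^α = (n + δ)·k.
Rearranging, k^(1−α) = s / (n + δ).
k^0.75 = 0.22 / (0.031 + 0.043) = 0.22 / 0.074 = 2.9730
k* = 2.9730^(1/0.75) ≈ 4.2749
y* = (k*)^α = 4.2749^0.25 ≈ 1.4379
c* = (1 − s)·y* = (1 − 0.22) × 1.4379 ≈ 1.1216

c* ≈ 1.12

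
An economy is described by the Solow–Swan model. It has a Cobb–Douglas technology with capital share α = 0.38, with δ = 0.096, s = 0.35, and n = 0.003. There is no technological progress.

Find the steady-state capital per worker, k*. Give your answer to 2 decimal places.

k* = 7.67

At the steady state, Δk = 0, so s·k^α = (n + δ)·k.
Rearranging, k^(1−α) = s / (n + δ).
k^0.62 = 0.35 / (0.003 + 0.096) = 0.35 / 0.099 = 3.5354
k* = 3.5354^(1/0.62) ≈ 7.6662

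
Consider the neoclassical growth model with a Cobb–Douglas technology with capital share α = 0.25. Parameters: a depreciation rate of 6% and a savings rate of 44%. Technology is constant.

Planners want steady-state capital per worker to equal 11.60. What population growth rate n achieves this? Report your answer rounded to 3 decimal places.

At the steady state, Δk = 0, so s·k^α = (n + δ)·k.
So s / (n + δ) = (k*)^(1−α) = 11.60^0.75 = 6.2856.
Therefore n + δ = s / 6.2856 = 0.44 / 6.2856 = 0.0700, so n = 0.0700 − 0.060 = 0.0100.

n ≈ 0.010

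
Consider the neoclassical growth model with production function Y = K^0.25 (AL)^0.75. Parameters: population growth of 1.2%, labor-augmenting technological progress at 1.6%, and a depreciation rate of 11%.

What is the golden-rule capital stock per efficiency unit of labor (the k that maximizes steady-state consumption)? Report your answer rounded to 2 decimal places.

k_gold ≈ 2.21

The golden rule sets f'(k) = n + g + δ, i.e. α·k^(α−1) = n + g + δ.
So k^(1−α) = α / (n + g + δ) = 0.25 / 0.138 = 1.8116.
k_gold = 1.8116^(1/0.75) ≈ 2.2084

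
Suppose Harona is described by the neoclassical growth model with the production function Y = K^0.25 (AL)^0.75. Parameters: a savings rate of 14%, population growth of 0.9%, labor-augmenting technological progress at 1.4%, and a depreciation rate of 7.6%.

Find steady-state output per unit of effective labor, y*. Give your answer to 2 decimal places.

In steady state, investment equals break-even investment: s·k^α = (n + g + δ)·k.
Rearranging, k^(1−α) = s / (n + g + δ).
k^0.75 = 0.14 / (0.009 + 0.014 + 0.076) = 0.14 / 0.099 = 1.4141
k* = 1.4141^(1/0.75) ≈ 1.5872
y* = (k*)^α = 1.5872^0.25 ≈ 1.1224

y* ≈ 1.12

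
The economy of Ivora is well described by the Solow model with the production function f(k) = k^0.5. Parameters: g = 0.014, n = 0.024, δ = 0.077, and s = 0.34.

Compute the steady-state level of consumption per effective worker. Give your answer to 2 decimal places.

In steady state, investment equals break-even investment: s·k^α = (n + g + δ)·k.
Dividing both sides by k: k^(1−α) = s / (n + g + δ).
k^0.5 = 0.34 / (0.024 + 0.014 + 0.077) = 0.34 / 0.115 = 2.9565
k* = 2.9565^(1/0.5) ≈ 8.7409
y* = (k*)^α = 8.7409^0.5 ≈ 2.9565
c* = (1 − s)·y* = (1 − 0.34) × 2.9565 ≈ 1.9513

c* = 1.95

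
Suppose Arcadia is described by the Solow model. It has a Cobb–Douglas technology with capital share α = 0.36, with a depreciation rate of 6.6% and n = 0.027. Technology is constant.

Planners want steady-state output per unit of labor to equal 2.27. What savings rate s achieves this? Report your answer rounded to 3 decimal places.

Steady state requires s·f(k) = (n + δ)·k, i.e. s·k^α = (n + δ)·k.
Since y* = [s/(n + δ)]^(α/(1−α)), we have s/(n + δ) = (y*)^((1−α)/α) = 2.27^1.7778 = 4.2948.
Therefore s = 4.2948 × (n + δ) = 4.2948 × 0.093 = 0.3994.

s ≈ 0.399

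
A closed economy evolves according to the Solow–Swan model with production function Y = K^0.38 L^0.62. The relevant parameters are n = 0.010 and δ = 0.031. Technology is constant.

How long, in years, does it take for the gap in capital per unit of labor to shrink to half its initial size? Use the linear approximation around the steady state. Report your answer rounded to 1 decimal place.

about 27.3 years

Near the steady state the convergence rate is λ = (1 − α)(n + δ).
λ = (1 − 0.38) × 0.041 = 0.62 × 0.041 = 0.02542
Half-life = ln 2 / λ = 0.6931 / 0.02542 ≈ 27.27 years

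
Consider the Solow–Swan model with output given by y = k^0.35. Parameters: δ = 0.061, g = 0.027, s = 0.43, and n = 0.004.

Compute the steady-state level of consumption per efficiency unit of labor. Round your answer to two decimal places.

c* = 1.31

At the steady state, Δk = 0, so s·k^α = (n + g + δ)·k.
Rearranging, k^(1−α) = s / (n + g + δ).
k^0.65 = 0.43 / (0.004 + 0.027 + 0.061) = 0.43 / 0.092 = 4.6739
k* = 4.6739^(1/0.65) ≈ 10.7220
y* = (k*)^α = 10.7220^0.35 ≈ 2.2940
c* = (1 − s)·y* = (1 − 0.43) × 2.2940 ≈ 1.3076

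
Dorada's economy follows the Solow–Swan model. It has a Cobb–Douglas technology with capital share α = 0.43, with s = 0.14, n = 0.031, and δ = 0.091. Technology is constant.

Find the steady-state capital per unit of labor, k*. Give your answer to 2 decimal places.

Steady state requires s·f(k) = (n + δ)·k, i.e. s·k^α = (n + δ)·k.
Dividing both sides by k: k^(1−α) = s / (n + δ).
k^0.57 = 0.14 / (0.031 + 0.091) = 0.14 / 0.122 = 1.1475
k* = 1.1475^(1/0.57) ≈ 1.2730

k* ≈ 1.27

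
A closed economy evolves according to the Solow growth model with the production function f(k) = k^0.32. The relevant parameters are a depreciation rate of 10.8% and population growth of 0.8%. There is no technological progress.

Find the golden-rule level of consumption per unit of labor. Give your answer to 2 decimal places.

At the golden rule, f'(k) = n + δ, so α·k^(α−1) = n + δ and k_gold = (α/(n + δ))^(1/(1−α)).
k_gold = (0.32/0.116)^(1/0.68) = 2.7586^1.4706 ≈ 4.4471
c_gold = f(k_gold) − (n + δ)·k_gold = 1.6121 − 0.116×4.4471 ≈ 1.0962

c_gold ≈ 1.10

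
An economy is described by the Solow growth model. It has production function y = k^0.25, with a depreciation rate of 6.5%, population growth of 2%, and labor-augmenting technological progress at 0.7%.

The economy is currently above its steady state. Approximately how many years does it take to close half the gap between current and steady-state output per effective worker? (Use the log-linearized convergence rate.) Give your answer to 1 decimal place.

Near the steady state the convergence rate is λ = (1 − α)(n + g + δ).
λ = (1 − 0.25) × 0.092 = 0.75 × 0.092 = 0.0690
Half-life = ln 2 / λ = 0.6931 / 0.0690 ≈ 10.04 years

half-life ≈ 10.0 years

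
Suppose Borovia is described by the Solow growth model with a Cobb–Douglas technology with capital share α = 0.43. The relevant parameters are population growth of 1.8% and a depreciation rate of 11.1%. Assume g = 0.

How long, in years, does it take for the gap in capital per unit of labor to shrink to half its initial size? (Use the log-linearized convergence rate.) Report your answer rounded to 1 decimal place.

Near the steady state the convergence rate is λ = (1 − α)(n + δ).
λ = (1 − 0.43) × 0.129 = 0.57 × 0.129 = 0.07353
Half-life = ln 2 / λ = 0.6931 / 0.07353 ≈ 9.43 years

t_½ ≈ 9.4 years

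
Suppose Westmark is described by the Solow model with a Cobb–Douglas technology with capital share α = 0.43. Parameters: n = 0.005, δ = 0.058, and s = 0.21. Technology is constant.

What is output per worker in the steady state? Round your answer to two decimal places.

At the steady state, Δk = 0, so s·k^α = (n + δ)·k.
Dividing both sides by k: k^(1−α) = s / (n + δ).
k^0.57 = 0.21 / (0.005 + 0.058) = 0.21 / 0.063 = 3.3333
k* = 3.3333^(1/0.57) ≈ 8.2665
y* = (k*)^α = 8.2665^0.43 ≈ 2.4800

y* ≈ 2.48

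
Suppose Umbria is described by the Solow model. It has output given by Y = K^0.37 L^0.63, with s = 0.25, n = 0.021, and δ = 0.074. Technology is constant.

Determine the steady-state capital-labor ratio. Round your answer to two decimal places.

k* ≈ 4.65

At the steady state, Δk = 0, so s·k^α = (n + δ)·k.
Rearranging, k^(1−α) = s / (n + δ).
k^0.63 = 0.25 / (0.021 + 0.074) = 0.25 / 0.095 = 2.6316
k* = 2.6316^(1/0.63) ≈ 4.6453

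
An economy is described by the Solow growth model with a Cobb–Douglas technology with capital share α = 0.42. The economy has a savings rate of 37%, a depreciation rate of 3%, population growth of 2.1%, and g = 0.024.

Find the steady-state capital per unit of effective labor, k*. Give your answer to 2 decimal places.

In steady state, investment equals break-even investment: s·k^α = (n + g + δ)·k.
Rearranging, k^(1−α) = s / (n + g + δ).
k^0.58 = 0.37 / (0.021 + 0.024 + 0.030) = 0.37 / 0.075 = 4.9333
k* = 4.9333^(1/0.58) ≈ 15.6698

k* = 15.67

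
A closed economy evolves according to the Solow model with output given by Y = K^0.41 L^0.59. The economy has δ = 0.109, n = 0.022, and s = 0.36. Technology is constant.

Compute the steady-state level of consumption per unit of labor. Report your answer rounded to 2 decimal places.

Steady state requires s·f(k) = (n + δ)·k, i.e. s·k^α = (n + δ)·k.
Rearranging, k^(1−α) = s / (n + δ).
k^0.59 = 0.36 / (0.022 + 0.109) = 0.36 / 0.131 = 2.7481
k* = 2.7481^(1/0.59) ≈ 5.5478
y* = (k*)^α = 5.5478^0.41 ≈ 2.0188
c* = (1 − s)·y* = (1 − 0.36) × 2.0188 ≈ 1.2920

c* = 1.29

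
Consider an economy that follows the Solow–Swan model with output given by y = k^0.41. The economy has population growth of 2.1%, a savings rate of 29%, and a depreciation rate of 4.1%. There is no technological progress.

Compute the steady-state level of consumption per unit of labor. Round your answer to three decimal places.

In steady state, investment equals break-even investment: s·k^α = (n + δ)·k.
Rearranging, k^(1−α) = s / (n + δ).
k^0.59 = 0.29 / (0.021 + 0.041) = 0.29 / 0.062 = 4.6774
k* = 4.6774^(1/0.59) ≈ 13.6647
y* = (k*)^α = 13.6647^0.41 ≈ 2.9214
c* = (1 − s)·y* = (1 − 0.29) × 2.9214 ≈ 2.0742

c* = 2.074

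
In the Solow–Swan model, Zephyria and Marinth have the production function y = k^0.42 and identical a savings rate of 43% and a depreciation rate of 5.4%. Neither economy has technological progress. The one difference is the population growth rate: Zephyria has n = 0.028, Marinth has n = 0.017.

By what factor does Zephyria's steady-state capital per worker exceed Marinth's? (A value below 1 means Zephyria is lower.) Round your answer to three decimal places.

Steady-state k* = [s/(n + δ)]^(1/(1−α)), so the ratio is [ (s_Z/(n + δ)_Z) / (s_M/(n + δ)_M) ]^1.7241.
s_Z/(n + δ)_Z = 0.43/0.082 = 5.2439; s_M/(n + δ)_M = 0.43/0.071 = 6.0563.
Ratio = (5.2439/6.0563)^1.7241 = 0.8659^1.7241 ≈ 0.7802

k*_Z / k*_M ≈ 0.780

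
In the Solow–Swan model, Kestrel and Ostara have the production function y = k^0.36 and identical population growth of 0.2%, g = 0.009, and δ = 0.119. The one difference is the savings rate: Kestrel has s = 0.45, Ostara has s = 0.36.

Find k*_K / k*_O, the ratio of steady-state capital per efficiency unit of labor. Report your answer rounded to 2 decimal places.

ratio ≈ 1.42

Steady-state k* = [s/(n + g + δ)]^(1/(1−α)), so the ratio is [ (s_K/(n + g + δ)_K) / (s_O/(n + g + δ)_O) ]^1.5625.
s_K/(n + g + δ)_K = 0.45/0.130 = 3.4615; s_O/(n + g + δ)_O = 0.36/0.130 = 2.7692.
Ratio = (3.4615/2.7692)^1.5625 = 1.2500^1.5625 ≈ 1.4172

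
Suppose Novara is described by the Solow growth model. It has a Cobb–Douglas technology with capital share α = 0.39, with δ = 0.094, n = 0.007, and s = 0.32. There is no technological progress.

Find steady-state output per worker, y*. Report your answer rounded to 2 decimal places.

Steady state requires s·f(k) = (n + δ)·k, i.e. s·k^α = (n + δ)·k.
Dividing both sides by k: k^(1−α) = s / (n + δ).
k^0.61 = 0.32 / (0.007 + 0.094) = 0.32 / 0.101 = 3.1683
k* = 3.1683^(1/0.61) ≈ 6.6226
y* = (k*)^α = 6.6226^0.39 ≈ 2.0903

y* = 2.09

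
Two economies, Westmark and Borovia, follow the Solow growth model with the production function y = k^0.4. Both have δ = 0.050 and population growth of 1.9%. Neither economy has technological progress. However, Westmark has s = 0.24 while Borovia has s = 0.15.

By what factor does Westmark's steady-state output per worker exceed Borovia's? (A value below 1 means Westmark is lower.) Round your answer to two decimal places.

y*_W / y*_B ≈ 1.37

Steady-state y* = [s/(n + δ)]^(α/(1−α)), so the ratio is [ (s_W/(n + δ)_W) / (s_B/(n + δ)_B) ]^0.6667.
s_W/(n + δ)_W = 0.24/0.069 = 3.4783; s_B/(n + δ)_B = 0.15/0.069 = 2.1739.
Ratio = (3.4783/2.1739)^0.6667 = 1.6000^0.6667 ≈ 1.3680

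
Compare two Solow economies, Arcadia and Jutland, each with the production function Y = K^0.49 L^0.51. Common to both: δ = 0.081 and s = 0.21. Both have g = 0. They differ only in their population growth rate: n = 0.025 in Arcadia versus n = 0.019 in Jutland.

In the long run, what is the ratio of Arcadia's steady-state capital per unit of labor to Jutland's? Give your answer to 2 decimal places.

ratio ≈ 0.89

Steady-state k* = [s/(n + δ)]^(1/(1−α)), so the ratio is [ (s_A/(n + δ)_A) / (s_J/(n + δ)_J) ]^1.9608.
s_A/(n + δ)_A = 0.21/0.106 = 1.9811; s_J/(n + δ)_J = 0.21/0.100 = 2.1000.
Ratio = (1.9811/2.1000)^1.9608 = 0.9434^1.9608 ≈ 0.8920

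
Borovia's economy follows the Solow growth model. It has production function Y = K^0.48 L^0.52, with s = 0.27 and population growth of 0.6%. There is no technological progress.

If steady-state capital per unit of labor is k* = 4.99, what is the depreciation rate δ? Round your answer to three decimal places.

At the steady state, Δk = 0, so s·k^α = (n + δ)·k.
So s / (n + δ) = (k*)^(1−α) = 4.99^0.52 = 2.3068.
Therefore n + δ = s / 2.3068 = 0.27 / 2.3068 = 0.1170, so δ = 0.1170 − 0.006 = 0.1110.

δ ≈ 0.111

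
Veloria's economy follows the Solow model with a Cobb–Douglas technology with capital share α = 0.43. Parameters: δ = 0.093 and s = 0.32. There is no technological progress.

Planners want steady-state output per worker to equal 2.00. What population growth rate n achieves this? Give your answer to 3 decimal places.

At the steady state, Δk = 0, so s·k^α = (n + δ)·k.
Since y* = [s/(n + δ)]^(α/(1−α)), we have s/(n + δ) = (y*)^((1−α)/α) = 2.00^1.3256 = 2.5064.
Therefore n + δ = s / 2.5064 = 0.32 / 2.5064 = 0.1277, so n = 0.1277 − 0.093 = 0.0347.

n ≈ 0.035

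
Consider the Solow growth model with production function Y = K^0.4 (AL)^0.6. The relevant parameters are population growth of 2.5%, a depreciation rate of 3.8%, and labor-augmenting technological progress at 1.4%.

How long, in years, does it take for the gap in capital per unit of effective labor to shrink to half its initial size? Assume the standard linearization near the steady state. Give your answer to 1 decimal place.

half-life ≈ 15.0 years

Near the steady state the convergence rate is λ = (1 − α)(n + g + δ).
λ = (1 − 0.4) × 0.077 = 0.6 × 0.077 = 0.0462
Half-life = ln 2 / λ = 0.6931 / 0.0462 ≈ 15.00 years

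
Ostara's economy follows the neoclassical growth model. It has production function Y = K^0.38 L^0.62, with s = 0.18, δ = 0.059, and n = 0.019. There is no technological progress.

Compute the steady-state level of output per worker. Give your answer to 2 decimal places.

In steady state, investment equals break-even investment: s·k^α = (n + δ)·k.
Rearranging, k^(1−α) = s / (n + δ).
k^0.62 = 0.18 / (0.019 + 0.059) = 0.18 / 0.078 = 2.3077
k* = 2.3077^(1/0.62) ≈ 3.8528
y* = (k*)^α = 3.8528^0.38 ≈ 1.6695

y* ≈ 1.67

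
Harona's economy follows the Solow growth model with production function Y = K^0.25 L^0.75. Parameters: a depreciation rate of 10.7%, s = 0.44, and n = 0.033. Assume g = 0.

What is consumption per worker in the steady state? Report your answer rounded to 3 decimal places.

c* ≈ 0.820

At the steady state, Δk = 0, so s·k^α = (n + δ)·k.
Dividing both sides by k: k^(1−α) = s / (n + δ).
k^0.75 = 0.44 / (0.033 + 0.107) = 0.44 / 0.140 = 3.1429
k* = 3.1429^(1/0.75) ≈ 4.6037
y* = (k*)^α = 4.6037^0.25 ≈ 1.4648
c* = (1 − s)·y* = (1 − 0.44) × 1.4648 ≈ 0.8203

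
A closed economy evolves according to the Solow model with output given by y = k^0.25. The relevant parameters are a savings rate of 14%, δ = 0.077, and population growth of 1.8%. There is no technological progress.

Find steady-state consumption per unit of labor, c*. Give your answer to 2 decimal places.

Steady state requires s·f(k) = (n + δ)·k, i.e. s·k^α = (n + δ)·k.
Rearranging, k^(1−α) = s / (n + δ).
k^0.75 = 0.14 / (0.018 + 0.077) = 0.14 / 0.095 = 1.4737
k* = 1.4737^(1/0.75) ≈ 1.6770
y* = (k*)^α = 1.6770^0.25 ≈ 1.1380
c* = (1 − s)·y* = (1 − 0.14) × 1.1380 ≈ 0.9787

c* = 0.98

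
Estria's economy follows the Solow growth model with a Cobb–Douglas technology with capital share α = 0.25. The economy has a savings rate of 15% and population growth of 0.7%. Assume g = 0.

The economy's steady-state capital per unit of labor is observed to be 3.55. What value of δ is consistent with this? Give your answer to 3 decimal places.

δ ≈ 0.051

In steady state, investment equals break-even investment: s·k^α = (n + δ)·k.
So s / (n + δ) = (k*)^(1−α) = 3.55^0.75 = 2.5863.
Therefore n + δ = s / 2.5863 = 0.15 / 2.5863 = 0.0580, so δ = 0.0580 − 0.007 = 0.0510.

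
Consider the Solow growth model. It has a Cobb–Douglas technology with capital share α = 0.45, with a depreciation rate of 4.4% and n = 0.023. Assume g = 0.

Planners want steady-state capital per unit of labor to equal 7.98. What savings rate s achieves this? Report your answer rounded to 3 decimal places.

s ≈ 0.210

At the steady state, Δk = 0, so s·k^α = (n + δ)·k.
So s / (n + δ) = (k*)^(1−α) = 7.98^0.55 = 3.1340.
Therefore s = 3.1340 × (n + δ) = 3.1340 × 0.067 = 0.2100.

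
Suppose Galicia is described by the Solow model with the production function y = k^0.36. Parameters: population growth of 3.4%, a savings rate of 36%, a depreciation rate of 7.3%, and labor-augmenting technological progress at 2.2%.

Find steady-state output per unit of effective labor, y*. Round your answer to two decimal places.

y* ≈ 1.78

In steady state, investment equals break-even investment: s·k^α = (n + g + δ)·k.
Rearranging, k^(1−α) = s / (n + g + δ).
k^0.64 = 0.36 / (0.034 + 0.022 + 0.073) = 0.36 / 0.129 = 2.7907
k* = 2.7907^(1/0.64) ≈ 4.9708
y* = (k*)^α = 4.9708^0.36 ≈ 1.7812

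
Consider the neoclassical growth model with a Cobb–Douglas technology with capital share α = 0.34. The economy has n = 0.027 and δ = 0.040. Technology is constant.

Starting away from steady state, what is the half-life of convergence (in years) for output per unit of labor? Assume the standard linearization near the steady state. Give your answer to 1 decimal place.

t_½ ≈ 15.7 years

Near the steady state the convergence rate is λ = (1 − α)(n + δ).
λ = (1 − 0.34) × 0.067 = 0.66 × 0.067 = 0.04422
Half-life = ln 2 / λ = 0.6931 / 0.04422 ≈ 15.67 years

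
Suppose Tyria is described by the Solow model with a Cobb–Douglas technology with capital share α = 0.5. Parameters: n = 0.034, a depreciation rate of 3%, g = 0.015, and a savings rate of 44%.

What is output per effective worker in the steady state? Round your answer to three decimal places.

In steady state, investment equals break-even investment: s·k^α = (n + g + δ)·k.
Rearranging, k^(1−α) = s / (n + g + δ).
k^0.5 = 0.44 / (0.034 + 0.015 + 0.030) = 0.44 / 0.079 = 5.5696
k* = 5.5696^(1/0.5) ≈ 31.0204
y* = (k*)^α = 31.0204^0.5 ≈ 5.5696

y* ≈ 5.570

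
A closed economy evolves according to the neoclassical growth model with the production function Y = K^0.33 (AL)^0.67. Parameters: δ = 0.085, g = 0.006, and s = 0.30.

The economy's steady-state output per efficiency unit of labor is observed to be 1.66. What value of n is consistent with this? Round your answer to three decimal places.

n ≈ 0.016

In steady state, investment equals break-even investment: s·k^α = (n + g + δ)·k.
Since y* = [s/(n + g + δ)]^(α/(1−α)), we have s/(n + g + δ) = (y*)^((1−α)/α) = 1.66^2.0303 = 2.7982.
Therefore n + g + δ = s / 2.7982 = 0.30 / 2.7982 = 0.1072, so n = 0.1072 − 0.091 = 0.0162.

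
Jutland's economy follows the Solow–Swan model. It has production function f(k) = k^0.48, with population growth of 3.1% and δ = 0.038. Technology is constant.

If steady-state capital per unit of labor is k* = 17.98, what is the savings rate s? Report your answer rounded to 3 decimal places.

At the steady state, Δk = 0, so s·k^α = (n + δ)·k.
So s / (n + δ) = (k*)^(1−α) = 17.98^0.52 = 4.4925.
Therefore s = 4.4925 × (n + δ) = 4.4925 × 0.069 = 0.3100.

s ≈ 0.310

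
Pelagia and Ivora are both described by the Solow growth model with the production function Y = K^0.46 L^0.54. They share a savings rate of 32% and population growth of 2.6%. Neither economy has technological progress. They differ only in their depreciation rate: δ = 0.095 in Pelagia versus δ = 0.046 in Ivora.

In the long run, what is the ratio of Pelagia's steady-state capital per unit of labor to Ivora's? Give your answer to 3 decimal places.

ratio ≈ 0.382

Steady-state k* = [s/(n + δ)]^(1/(1−α)), so the ratio is [ (s_P/(n + δ)_P) / (s_I/(n + δ)_I) ]^1.8519.
s_P/(n + δ)_P = 0.32/0.121 = 2.6446; s_I/(n + δ)_I = 0.32/0.072 = 4.4444.
Ratio = (2.6446/4.4444)^1.8519 = 0.5950^1.8519 ≈ 0.3823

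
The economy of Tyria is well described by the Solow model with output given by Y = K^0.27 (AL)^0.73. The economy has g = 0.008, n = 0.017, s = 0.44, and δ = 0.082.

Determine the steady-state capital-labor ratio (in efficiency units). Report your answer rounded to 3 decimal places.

k* ≈ 6.937

In steady state, investment equals break-even investment: s·k^α = (n + g + δ)·k.
Dividing both sides by k: k^(1−α) = s / (n + g + δ).
k^0.73 = 0.44 / (0.017 + 0.008 + 0.082) = 0.44 / 0.107 = 4.1121
k* = 4.1121^(1/0.73) ≈ 6.9372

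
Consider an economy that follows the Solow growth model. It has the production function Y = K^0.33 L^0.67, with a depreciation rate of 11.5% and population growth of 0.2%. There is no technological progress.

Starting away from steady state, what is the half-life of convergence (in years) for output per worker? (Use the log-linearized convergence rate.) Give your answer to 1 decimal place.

Near the steady state the convergence rate is λ = (1 − α)(n + δ).
λ = (1 − 0.33) × 0.117 = 0.67 × 0.117 = 0.07839
Half-life = ln 2 / λ = 0.6931 / 0.07839 ≈ 8.84 years

t_½ ≈ 8.8 years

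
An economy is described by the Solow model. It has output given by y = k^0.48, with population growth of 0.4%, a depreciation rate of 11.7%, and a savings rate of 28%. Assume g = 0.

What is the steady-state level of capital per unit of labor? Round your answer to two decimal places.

k* ≈ 5.02

In steady state, investment equals break-even investment: s·k^α = (n + δ)·k.
Rearranging, k^(1−α) = s / (n + δ).
k^0.52 = 0.28 / (0.004 + 0.117) = 0.28 / 0.121 = 2.3140
k* = 2.3140^(1/0.52) ≈ 5.0199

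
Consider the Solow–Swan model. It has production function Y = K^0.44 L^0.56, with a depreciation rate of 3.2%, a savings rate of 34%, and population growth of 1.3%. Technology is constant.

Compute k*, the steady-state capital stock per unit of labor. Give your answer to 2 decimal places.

At the steady state, Δk = 0, so s·k^α = (n + δ)·k.
Rearranging, k^(1−α) = s / (n + δ).
k^0.56 = 0.34 / (0.013 + 0.032) = 0.34 / 0.045 = 7.5556
k* = 7.5556^(1/0.56) ≈ 37.0116

k* = 37.01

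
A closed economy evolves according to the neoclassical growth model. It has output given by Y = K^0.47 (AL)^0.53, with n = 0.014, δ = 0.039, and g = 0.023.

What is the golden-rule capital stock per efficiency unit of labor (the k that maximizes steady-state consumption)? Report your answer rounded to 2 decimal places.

The golden rule sets f'(k) = n + g + δ, i.e. α·k^(α−1) = n + g + δ.
So k^(1−α) = α / (n + g + δ) = 0.47 / 0.076 = 6.1842.
k_gold = 6.1842^(1/0.53) ≈ 31.1163

k_gold ≈ 31.12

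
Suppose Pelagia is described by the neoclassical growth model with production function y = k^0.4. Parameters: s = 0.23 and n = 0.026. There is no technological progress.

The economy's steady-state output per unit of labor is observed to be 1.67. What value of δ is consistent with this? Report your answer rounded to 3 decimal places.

Steady state requires s·f(k) = (n + δ)·k, i.e. s·k^α = (n + δ)·k.
Since y* = [s/(n + δ)]^(α/(1−α)), we have s/(n + δ) = (y*)^((1−α)/α) = 1.67^1.5 = 2.1581.
Therefore n + δ = s / 2.1581 = 0.23 / 2.1581 = 0.1066, so δ = 0.1066 − 0.026 = 0.0806.

δ ≈ 0.081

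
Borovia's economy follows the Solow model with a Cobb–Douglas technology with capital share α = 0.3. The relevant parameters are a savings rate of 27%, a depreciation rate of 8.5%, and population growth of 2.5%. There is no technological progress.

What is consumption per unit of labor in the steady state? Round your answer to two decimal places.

c* ≈ 1.07

Steady state requires s·f(k) = (n + δ)·k, i.e. s·k^α = (n + δ)·k.
Dividing both sides by k: k^(1−α) = s / (n + δ).
k^0.7 = 0.27 / (0.025 + 0.085) = 0.27 / 0.110 = 2.4545
k* = 2.4545^(1/0.7) ≈ 3.6065
y* = (k*)^α = 3.6065^0.3 ≈ 1.4694
c* = (1 − s)·y* = (1 − 0.27) × 1.4694 ≈ 1.0727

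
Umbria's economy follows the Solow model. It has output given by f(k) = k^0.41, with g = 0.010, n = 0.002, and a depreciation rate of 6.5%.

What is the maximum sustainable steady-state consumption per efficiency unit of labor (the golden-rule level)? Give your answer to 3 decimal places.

c_gold ≈ 1.886

At the golden rule, f'(k) = n + g + δ, so α·k^(α−1) = n + g + δ and k_gold = (α/(n + g + δ))^(1/(1−α)).
k_gold = (0.41/0.077)^(1/0.59) = 5.3247^1.6949 ≈ 17.0215
c_gold = f(k_gold) − (n + g + δ)·k_gold = 3.1968 − 0.077×17.0215 ≈ 1.8861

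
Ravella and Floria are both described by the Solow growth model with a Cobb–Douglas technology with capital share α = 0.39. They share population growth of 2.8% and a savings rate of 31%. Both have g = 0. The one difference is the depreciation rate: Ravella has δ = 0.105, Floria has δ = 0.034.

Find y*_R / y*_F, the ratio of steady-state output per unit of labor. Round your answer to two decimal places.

Steady-state y* = [s/(n + δ)]^(α/(1−α)), so the ratio is [ (s_R/(n + δ)_R) / (s_F/(n + δ)_F) ]^0.6393.
s_R/(n + δ)_R = 0.31/0.133 = 2.3308; s_F/(n + δ)_F = 0.31/0.062 = 5.0000.
Ratio = (2.3308/5.0000)^0.6393 = 0.4662^0.6393 ≈ 0.6139

ratio ≈ 0.61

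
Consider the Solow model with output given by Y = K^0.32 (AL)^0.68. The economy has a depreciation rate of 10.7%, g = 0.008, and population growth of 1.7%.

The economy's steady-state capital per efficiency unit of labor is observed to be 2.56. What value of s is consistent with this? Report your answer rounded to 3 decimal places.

s ≈ 0.250

At the steady state, Δk = 0, so s·k^α = (n + g + δ)·k.
So s / (n + g + δ) = (k*)^(1−α) = 2.56^0.68 = 1.8950.
Therefore s = 1.8950 × (n + g + δ) = 1.8950 × 0.132 = 0.2501.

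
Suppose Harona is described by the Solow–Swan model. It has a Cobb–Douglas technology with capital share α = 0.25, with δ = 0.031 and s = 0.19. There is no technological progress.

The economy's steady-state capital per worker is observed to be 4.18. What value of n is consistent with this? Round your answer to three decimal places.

In steady state, investment equals break-even investment: s·k^α = (n + δ)·k.
So s / (n + δ) = (k*)^(1−α) = 4.18^0.75 = 2.9234.
Therefore n + δ = s / 2.9234 = 0.19 / 2.9234 = 0.0650, so n = 0.0650 − 0.031 = 0.0340.

n ≈ 0.034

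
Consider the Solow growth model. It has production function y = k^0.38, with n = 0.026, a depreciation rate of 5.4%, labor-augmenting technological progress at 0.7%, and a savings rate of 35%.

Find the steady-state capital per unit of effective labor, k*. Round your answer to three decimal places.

k* ≈ 9.442

In steady state, investment equals break-even investment: s·k^α = (n + g + δ)·k.
Dividing both sides by k: k^(1−α) = s / (n + g + δ).
k^0.62 = 0.35 / (0.026 + 0.007 + 0.054) = 0.35 / 0.087 = 4.0230
k* = 4.0230^(1/0.62) ≈ 9.4424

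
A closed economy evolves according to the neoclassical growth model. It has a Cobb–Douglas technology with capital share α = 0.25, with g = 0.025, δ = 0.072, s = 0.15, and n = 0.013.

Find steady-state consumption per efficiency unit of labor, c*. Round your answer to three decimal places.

c* = 0.943

In steady state, investment equals break-even investment: s·k^α = (n + g + δ)·k.
Rearranging, k^(1−α) = s / (n + g + δ).
k^0.75 = 0.15 / (0.013 + 0.025 + 0.072) = 0.15 / 0.110 = 1.3636
k* = 1.3636^(1/0.75) ≈ 1.5121
y* = (k*)^α = 1.5121^0.25 ≈ 1.1089
c* = (1 − s)·y* = (1 − 0.15) × 1.1089 ≈ 0.9426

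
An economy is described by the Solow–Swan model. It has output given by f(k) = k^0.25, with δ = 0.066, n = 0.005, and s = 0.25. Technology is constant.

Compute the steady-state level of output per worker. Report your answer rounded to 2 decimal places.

At the steady state, Δk = 0, so s·k^α = (n + δ)·k.
Rearranging, k^(1−α) = s / (n + δ).
k^0.75 = 0.25 / (0.005 + 0.066) = 0.25 / 0.071 = 3.5211
k* = 3.5211^(1/0.75) ≈ 5.3568
y* = (k*)^α = 5.3568^0.25 ≈ 1.5213

y* ≈ 1.52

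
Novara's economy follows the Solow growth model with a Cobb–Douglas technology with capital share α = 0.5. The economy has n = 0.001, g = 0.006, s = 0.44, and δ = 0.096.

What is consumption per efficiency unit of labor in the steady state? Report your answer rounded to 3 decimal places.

c* = 2.392

In steady state, investment equals break-even investment: s·k^α = (n + g + δ)·k.
Rearranging, k^(1−α) = s / (n + g + δ).
k^0.5 = 0.44 / (0.001 + 0.006 + 0.096) = 0.44 / 0.103 = 4.2718
k* = 4.2718^(1/0.5) ≈ 18.2483
y* = (k*)^α = 18.2483^0.5 ≈ 4.2718
c* = (1 − s)·y* = (1 − 0.44) × 4.2718 ≈ 2.3922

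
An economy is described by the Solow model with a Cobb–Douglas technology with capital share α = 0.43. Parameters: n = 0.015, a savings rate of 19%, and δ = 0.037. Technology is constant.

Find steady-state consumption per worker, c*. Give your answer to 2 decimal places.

c* ≈ 2.15

Steady state requires s·f(k) = (n + δ)·k, i.e. s·k^α = (n + δ)·k.
Rearranging, k^(1−α) = s / (n + δ).
k^0.57 = 0.19 / (0.015 + 0.037) = 0.19 / 0.052 = 3.6538
k* = 3.6538^(1/0.57) ≈ 9.7112
y* = (k*)^α = 9.7112^0.43 ≈ 2.6578
c* = (1 − s)·y* = (1 − 0.19) × 2.6578 ≈ 2.1528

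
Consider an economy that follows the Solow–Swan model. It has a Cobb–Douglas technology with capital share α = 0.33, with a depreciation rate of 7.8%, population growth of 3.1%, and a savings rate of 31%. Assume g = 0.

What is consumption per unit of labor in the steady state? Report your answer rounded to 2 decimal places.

c* = 1.15

In steady state, investment equals break-even investment: s·k^α = (n + δ)·k.
Dividing both sides by k: k^(1−α) = s / (n + δ).
k^0.67 = 0.31 / (0.031 + 0.078) = 0.31 / 0.109 = 2.8440
k* = 2.8440^(1/0.67) ≈ 4.7589
y* = (k*)^α = 4.7589^0.33 ≈ 1.6733
c* = (1 − s)·y* = (1 − 0.31) × 1.6733 ≈ 1.1546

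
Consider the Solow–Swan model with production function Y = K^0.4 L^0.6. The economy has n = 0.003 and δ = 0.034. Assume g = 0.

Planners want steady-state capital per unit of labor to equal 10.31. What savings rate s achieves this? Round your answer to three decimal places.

s ≈ 0.150

At the steady state, Δk = 0, so s·k^α = (n + δ)·k.
So s / (n + δ) = (k*)^(1−α) = 10.31^0.6 = 4.0547.
Therefore s = 4.0547 × (n + δ) = 4.0547 × 0.037 = 0.1500.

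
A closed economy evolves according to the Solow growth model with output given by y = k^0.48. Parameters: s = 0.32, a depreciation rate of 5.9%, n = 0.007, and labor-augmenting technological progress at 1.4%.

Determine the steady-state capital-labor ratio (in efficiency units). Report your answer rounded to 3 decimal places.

Steady state requires s·f(k) = (n + g + δ)·k, i.e. s·k^α = (n + g + δ)·k.
Dividing both sides by k: k^(1−α) = s / (n + g + δ).
k^0.52 = 0.32 / (0.007 + 0.014 + 0.059) = 0.32 / 0.080 = 4.0000
k* = 4.0000^(1/0.52) ≈ 14.3816

k* = 14.382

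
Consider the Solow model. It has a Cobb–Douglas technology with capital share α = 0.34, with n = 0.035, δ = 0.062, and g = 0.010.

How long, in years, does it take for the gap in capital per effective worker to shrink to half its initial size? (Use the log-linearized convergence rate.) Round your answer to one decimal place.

Near the steady state the convergence rate is λ = (1 − α)(n + g + δ).
λ = (1 − 0.34) × 0.107 = 0.66 × 0.107 = 0.07062
Half-life = ln 2 / λ = 0.6931 / 0.07062 ≈ 9.81 years

about 9.8 years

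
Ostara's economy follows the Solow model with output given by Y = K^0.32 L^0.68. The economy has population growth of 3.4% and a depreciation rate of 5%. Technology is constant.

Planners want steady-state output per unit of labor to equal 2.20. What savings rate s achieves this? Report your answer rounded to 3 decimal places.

s ≈ 0.449

In steady state, investment equals break-even investment: s·k^α = (n + δ)·k.
Since y* = [s/(n + δ)]^(α/(1−α)), we have s/(n + δ) = (y*)^((1−α)/α) = 2.20^2.125 = 5.3413.
Therefore s = 5.3413 × (n + δ) = 5.3413 × 0.084 = 0.4487.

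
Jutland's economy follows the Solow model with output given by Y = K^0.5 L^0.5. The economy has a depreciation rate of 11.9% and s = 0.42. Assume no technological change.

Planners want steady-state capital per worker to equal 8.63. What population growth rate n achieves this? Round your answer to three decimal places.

At the steady state, Δk = 0, so s·k^α = (n + δ)·k.
So s / (n + δ) = (k*)^(1−α) = 8.63^0.5 = 2.9377.
Therefore n + δ = s / 2.9377 = 0.42 / 2.9377 = 0.1430, so n = 0.1430 − 0.119 = 0.0240.

n ≈ 0.024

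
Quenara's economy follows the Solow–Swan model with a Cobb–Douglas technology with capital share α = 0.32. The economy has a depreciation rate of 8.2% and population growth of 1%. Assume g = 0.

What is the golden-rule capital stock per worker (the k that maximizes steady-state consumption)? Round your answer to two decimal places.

k_gold ≈ 6.25

The golden rule sets f'(k) = n + δ, i.e. α·k^(α−1) = n + δ.
So k^(1−α) = α / (n + δ) = 0.32 / 0.092 = 3.4783.
k_gold = 3.4783^(1/0.68) ≈ 6.2536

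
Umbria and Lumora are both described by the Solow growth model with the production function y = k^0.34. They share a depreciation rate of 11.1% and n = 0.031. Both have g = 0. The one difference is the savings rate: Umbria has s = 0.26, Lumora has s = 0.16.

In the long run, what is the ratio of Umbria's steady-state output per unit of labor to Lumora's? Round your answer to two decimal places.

ratio ≈ 1.28

Steady-state y* = [s/(n + δ)]^(α/(1−α)), so the ratio is [ (s_U/(n + δ)_U) / (s_L/(n + δ)_L) ]^0.5152.
s_U/(n + δ)_U = 0.26/0.142 = 1.8310; s_L/(n + δ)_L = 0.16/0.142 = 1.1268.
Ratio = (1.8310/1.1268)^0.5152 = 1.6250^0.5152 ≈ 1.2842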